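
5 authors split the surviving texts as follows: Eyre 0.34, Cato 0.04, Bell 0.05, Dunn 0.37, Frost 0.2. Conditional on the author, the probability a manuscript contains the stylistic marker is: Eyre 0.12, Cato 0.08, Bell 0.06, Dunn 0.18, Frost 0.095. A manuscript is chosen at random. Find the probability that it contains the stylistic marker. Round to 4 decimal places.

0.1326

Compute prior × likelihood for every hypothesis:
  Eyre: 0.34 × 0.12 = 0.0408
  Cato: 0.04 × 0.08 = 0.0032
  Bell: 0.05 × 0.06 = 0.003
  Dunn: 0.37 × 0.18 = 0.0666
  Frost: 0.2 × 0.095 = 0.019
P(marker) = 0.0408 + 0.0032 + 0.003 + 0.0666 + 0.019 = 0.1326 → 0.1326.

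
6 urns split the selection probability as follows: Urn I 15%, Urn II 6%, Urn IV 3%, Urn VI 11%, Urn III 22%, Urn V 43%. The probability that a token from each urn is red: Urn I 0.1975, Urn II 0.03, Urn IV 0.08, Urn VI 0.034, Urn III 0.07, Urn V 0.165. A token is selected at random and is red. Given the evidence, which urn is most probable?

Compute prior × likelihood for every hypothesis:
  Urn I: 0.15 × 0.1975 = 0.029625
  Urn II: 0.06 × 0.03 = 0.0018
  Urn IV: 0.03 × 0.08 = 0.0024
  Urn VI: 0.11 × 0.034 = 0.00374
  Urn III: 0.22 × 0.07 = 0.0154
  Urn V: 0.43 × 0.165 = 0.07095
Sum = 0.123915.
Largest term belongs to Urn V, so Urn V is most probable.

Urn V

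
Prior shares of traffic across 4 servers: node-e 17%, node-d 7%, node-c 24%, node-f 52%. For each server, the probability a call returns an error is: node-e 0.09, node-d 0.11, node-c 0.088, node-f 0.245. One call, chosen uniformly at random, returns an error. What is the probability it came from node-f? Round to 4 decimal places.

0.7428

Prior × likelihood for each hypothesis:
  node-e: 0.17 × 0.09 = 0.0153
  node-d: 0.07 × 0.11 = 0.0077
  node-c: 0.24 × 0.088 = 0.02112
  node-f: 0.52 × 0.245 = 0.1274
Total = 0.17152.
P(node-f | evidence) = 0.1274 / 0.17152 ≈ 0.7428.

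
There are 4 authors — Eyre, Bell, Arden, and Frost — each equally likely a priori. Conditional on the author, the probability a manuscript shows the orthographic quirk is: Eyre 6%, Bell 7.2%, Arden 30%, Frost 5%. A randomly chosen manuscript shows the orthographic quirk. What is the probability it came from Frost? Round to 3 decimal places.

Since the prior is uniform, the posterior is proportional to the likelihood:
  Eyre: 0.06
  Bell: 0.072
  Arden: 0.3
  Frost: 0.05
Sum = 0.482.
P(Frost | evidence) = 0.05 / 0.482 ≈ 0.104.

0.104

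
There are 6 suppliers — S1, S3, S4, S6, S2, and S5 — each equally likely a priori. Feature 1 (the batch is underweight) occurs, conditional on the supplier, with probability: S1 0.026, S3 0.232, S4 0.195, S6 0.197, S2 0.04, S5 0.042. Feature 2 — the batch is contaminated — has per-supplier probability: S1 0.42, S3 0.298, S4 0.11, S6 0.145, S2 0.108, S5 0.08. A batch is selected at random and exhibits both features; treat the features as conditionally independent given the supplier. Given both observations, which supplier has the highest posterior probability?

S3

Since the prior is uniform, the posterior is proportional to the likelihood:
  S1: 0.026 × 0.42 = 0.01092
  S3: 0.232 × 0.298 = 0.069136
  S4: 0.195 × 0.11 = 0.02145
  S6: 0.197 × 0.145 = 0.028565
  S2: 0.04 × 0.108 = 0.00432
  S5: 0.042 × 0.08 = 0.00336
Total = 0.137751.
Largest term belongs to S3, so S3 is most probable.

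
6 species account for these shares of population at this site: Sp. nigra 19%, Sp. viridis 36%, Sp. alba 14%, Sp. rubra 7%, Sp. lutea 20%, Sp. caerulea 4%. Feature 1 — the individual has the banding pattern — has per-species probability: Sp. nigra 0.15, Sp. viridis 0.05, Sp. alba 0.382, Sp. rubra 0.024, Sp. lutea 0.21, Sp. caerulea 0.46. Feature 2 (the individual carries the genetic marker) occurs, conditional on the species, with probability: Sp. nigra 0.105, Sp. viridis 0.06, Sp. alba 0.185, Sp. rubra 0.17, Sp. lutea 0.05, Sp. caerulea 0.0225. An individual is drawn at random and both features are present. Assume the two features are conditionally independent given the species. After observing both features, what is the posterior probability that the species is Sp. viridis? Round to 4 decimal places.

Compute prior × likelihood for every hypothesis:
  Sp. nigra: 0.19 × 0.15 × 0.105 = 0.0029925
  Sp. viridis: 0.36 × 0.05 × 0.06 = 0.00108
  Sp. alba: 0.14 × 0.382 × 0.185 = 0.0098938
  Sp. rubra: 0.07 × 0.024 × 0.17 = 0.0002856
  Sp. lutea: 0.2 × 0.21 × 0.05 = 0.0021
  Sp. caerulea: 0.04 × 0.46 × 0.0225 = 0.000414
Total = 0.0167659.
P(Sp. viridis | evidence) = 0.00108 / 0.0167659 ≈ 0.0644.

0.0644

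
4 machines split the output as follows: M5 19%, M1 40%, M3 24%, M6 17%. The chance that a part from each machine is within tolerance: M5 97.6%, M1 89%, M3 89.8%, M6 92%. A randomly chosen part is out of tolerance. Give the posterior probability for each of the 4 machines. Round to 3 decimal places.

Taking complements, P(oversize | each) = M5 0.024, M1 0.11, M3 0.102, M6 0.08.
Unnormalized posteriors (prior × likelihood):
  M5: 0.19 × 0.024 = 0.00456
  M1: 0.4 × 0.11 = 0.044
  M3: 0.24 × 0.102 = 0.02448
  M6: 0.17 × 0.08 = 0.0136
Normalizing constant = 0.08664.
P(M5 | oversize) = 0.00456/0.08664 ≈ 0.053
P(M1 | oversize) = 0.044/0.08664 ≈ 0.508
P(M3 | oversize) = 0.02448/0.08664 ≈ 0.283
P(M6 | oversize) = 0.0136/0.08664 ≈ 0.157
(Check: 0.053+0.508+0.283+0.157 = 1.001.)

M5 0.053, M1 0.508, M3 0.283, M6 0.157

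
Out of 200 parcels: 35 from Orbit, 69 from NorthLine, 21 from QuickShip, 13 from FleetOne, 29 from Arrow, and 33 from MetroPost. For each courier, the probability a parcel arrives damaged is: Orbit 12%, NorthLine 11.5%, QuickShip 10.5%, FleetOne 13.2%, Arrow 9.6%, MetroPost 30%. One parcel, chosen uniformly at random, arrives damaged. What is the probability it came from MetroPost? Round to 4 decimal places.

By Bayes' rule, posterior ∝ prior × likelihood:
  Orbit: 0.175 × 0.12 = 0.021
  NorthLine: 0.345 × 0.115 = 0.039675
  QuickShip: 0.105 × 0.105 = 0.011025
  FleetOne: 0.065 × 0.132 = 0.00858
  Arrow: 0.145 × 0.096 = 0.01392
  MetroPost: 0.165 × 0.3 = 0.0495
Normalizing constant = 0.1437.
P(MetroPost | evidence) = 0.0495 / 0.1437 ≈ 0.3445.

0.3445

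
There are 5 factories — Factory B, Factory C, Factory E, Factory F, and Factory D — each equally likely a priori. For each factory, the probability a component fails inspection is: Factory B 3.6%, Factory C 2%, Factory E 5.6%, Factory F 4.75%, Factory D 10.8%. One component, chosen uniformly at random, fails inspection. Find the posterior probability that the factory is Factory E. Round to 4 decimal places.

With a uniform prior (1/5 each), posterior ∝ likelihood:
  Factory B: 0.036
  Factory C: 0.02
  Factory E: 0.056
  Factory F: 0.0475
  Factory D: 0.108
Sum = 0.2675.
P(Factory E | evidence) = 0.056 / 0.2675 ≈ 0.2093.

0.2093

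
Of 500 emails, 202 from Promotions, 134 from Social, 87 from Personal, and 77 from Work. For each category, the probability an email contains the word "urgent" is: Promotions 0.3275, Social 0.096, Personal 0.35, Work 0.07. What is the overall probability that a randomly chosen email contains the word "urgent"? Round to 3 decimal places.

Unnormalized posteriors (prior × likelihood):
  Promotions: 0.404 × 0.3275 = 0.13231
  Social: 0.268 × 0.096 = 0.025728
  Personal: 0.174 × 0.35 = 0.0609
  Work: 0.154 × 0.07 = 0.01078
P(urgent-flag) = 0.13231 + 0.025728 + 0.0609 + 0.01078 = 0.229718 → 0.230.

0.230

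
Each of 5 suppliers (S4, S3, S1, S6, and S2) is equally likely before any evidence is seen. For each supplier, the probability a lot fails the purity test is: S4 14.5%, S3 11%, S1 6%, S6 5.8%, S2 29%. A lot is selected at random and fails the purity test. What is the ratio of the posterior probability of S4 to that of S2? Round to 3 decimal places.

0.500

With a uniform prior (1/5 each), posterior ∝ likelihood:
  S4: 0.145
  S3: 0.11
  S1: 0.06
  S6: 0.058
  S2: 0.29
Normalizing constant = 0.663.
The ratio is 0.145 / 0.29 (the normalizer cancels) = 0.500.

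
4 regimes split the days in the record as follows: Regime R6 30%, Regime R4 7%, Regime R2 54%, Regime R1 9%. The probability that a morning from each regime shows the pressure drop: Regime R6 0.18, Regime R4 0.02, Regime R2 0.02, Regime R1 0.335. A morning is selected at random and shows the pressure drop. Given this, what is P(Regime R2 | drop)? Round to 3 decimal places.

Compute prior × likelihood for every hypothesis:
  Regime R6: 0.3 × 0.18 = 0.054
  Regime R4: 0.07 × 0.02 = 0.0014
  Regime R2: 0.54 × 0.02 = 0.0108
  Regime R1: 0.09 × 0.335 = 0.03015
Total = 0.09635.
P(Regime R2 | evidence) = 0.0108 / 0.09635 ≈ 0.112.

0.112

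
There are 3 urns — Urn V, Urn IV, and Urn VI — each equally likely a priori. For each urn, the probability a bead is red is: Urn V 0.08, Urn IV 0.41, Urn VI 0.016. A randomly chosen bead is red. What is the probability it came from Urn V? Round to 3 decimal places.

0.158

Since the prior is uniform, the posterior is proportional to the likelihood:
  Urn V: 0.08
  Urn IV: 0.41
  Urn VI: 0.016
Normalizing constant = 0.506.
P(Urn V | evidence) = 0.08 / 0.506 ≈ 0.158.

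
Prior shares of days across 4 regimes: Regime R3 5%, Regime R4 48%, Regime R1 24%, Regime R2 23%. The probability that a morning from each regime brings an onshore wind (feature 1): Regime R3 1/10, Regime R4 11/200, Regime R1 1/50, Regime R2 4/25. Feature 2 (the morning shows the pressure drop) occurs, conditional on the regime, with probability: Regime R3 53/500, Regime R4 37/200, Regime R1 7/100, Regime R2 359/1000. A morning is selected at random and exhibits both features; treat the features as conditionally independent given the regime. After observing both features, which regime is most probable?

Regime R2

Unnormalized posteriors (prior × likelihood):
  Regime R3: 0.05 × 0.1 × 0.106 = 0.00053
  Regime R4: 0.48 × 0.055 × 0.185 = 0.004884
  Regime R1: 0.24 × 0.02 × 0.07 = 0.000336
  Regime R2: 0.23 × 0.16 × 0.359 = 0.0132112
Total = 0.0189612.
Largest term belongs to Regime R2, so Regime R2 is most probable.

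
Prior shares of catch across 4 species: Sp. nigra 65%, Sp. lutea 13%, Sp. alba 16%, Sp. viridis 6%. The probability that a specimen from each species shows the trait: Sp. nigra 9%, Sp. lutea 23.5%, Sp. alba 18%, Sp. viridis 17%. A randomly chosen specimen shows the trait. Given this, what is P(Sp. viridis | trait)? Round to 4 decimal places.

Prior × likelihood for each hypothesis:
  Sp. nigra: 0.65 × 0.09 = 0.0585
  Sp. lutea: 0.13 × 0.235 = 0.03055
  Sp. alba: 0.16 × 0.18 = 0.0288
  Sp. viridis: 0.06 × 0.17 = 0.0102
Normalizing constant = 0.12805.
P(Sp. viridis | evidence) = 0.0102 / 0.12805 ≈ 0.0797.

0.0797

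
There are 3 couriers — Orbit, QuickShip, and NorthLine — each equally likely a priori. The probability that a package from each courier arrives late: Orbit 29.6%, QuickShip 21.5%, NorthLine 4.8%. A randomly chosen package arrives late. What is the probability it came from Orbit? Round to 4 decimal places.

Since the prior is uniform, the posterior is proportional to the likelihood:
  Orbit: 0.296
  QuickShip: 0.215
  NorthLine: 0.048
Sum = 0.559.
P(Orbit | evidence) = 0.296 / 0.559 ≈ 0.5295.

0.5295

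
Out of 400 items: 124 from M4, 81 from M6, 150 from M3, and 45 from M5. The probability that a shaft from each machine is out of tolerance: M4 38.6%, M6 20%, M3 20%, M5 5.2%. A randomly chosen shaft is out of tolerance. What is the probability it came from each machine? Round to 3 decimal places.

Compute prior × likelihood for every hypothesis:
  M4: 0.31 × 0.386 = 0.11966
  M6: 0.2025 × 0.2 = 0.0405
  M3: 0.375 × 0.2 = 0.075
  M5: 0.1125 × 0.052 = 0.00585
Sum = 0.24101.
P(M4 | oversize) = 0.11966/0.24101 ≈ 0.496
P(M6 | oversize) = 0.0405/0.24101 ≈ 0.168
P(M3 | oversize) = 0.075/0.24101 ≈ 0.311
P(M5 | oversize) = 0.00585/0.24101 ≈ 0.024
(Check: 0.496+0.168+0.311+0.024 = 0.999.)

M4 0.496, M6 0.168, M3 0.311, M5 0.024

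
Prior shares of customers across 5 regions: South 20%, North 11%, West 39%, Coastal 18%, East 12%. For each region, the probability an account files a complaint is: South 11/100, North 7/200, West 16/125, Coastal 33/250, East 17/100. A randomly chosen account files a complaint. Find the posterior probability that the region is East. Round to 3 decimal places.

0.170

Compute prior × likelihood for every hypothesis:
  South: 0.2 × 0.11 = 0.022
  North: 0.11 × 0.035 = 0.00385
  West: 0.39 × 0.128 = 0.04992
  Coastal: 0.18 × 0.132 = 0.02376
  East: 0.12 × 0.17 = 0.0204
Sum = 0.11993.
P(East | evidence) = 0.0204 / 0.11993 ≈ 0.170.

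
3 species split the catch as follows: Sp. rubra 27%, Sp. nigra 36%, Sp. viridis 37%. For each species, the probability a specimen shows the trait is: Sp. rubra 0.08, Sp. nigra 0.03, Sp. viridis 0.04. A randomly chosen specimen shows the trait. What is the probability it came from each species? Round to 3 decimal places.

Sp. rubra 0.458, Sp. nigra 0.229, Sp. viridis 0.314

Prior × likelihood for each hypothesis:
  Sp. rubra: 0.27 × 0.08 = 0.0216
  Sp. nigra: 0.36 × 0.03 = 0.0108
  Sp. viridis: 0.37 × 0.04 = 0.0148
Sum = 0.0472.
P(Sp. rubra | trait) = 0.0216/0.0472 ≈ 0.458
P(Sp. nigra | trait) = 0.0108/0.0472 ≈ 0.229
P(Sp. viridis | trait) = 0.0148/0.0472 ≈ 0.314
(Check: 0.458+0.229+0.314 = 1.001.)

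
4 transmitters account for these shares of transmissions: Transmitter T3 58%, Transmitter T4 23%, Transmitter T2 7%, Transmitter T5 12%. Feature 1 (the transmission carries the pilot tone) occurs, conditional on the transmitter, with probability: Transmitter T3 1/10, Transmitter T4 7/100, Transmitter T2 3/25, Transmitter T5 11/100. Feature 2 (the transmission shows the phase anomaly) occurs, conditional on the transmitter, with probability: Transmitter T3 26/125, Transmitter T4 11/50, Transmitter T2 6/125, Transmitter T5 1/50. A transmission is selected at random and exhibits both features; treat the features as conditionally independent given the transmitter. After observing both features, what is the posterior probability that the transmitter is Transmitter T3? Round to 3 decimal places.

Unnormalized posteriors (prior × likelihood):
  Transmitter T3: 0.58 × 0.1 × 0.208 = 0.012064
  Transmitter T4: 0.23 × 0.07 × 0.22 = 0.003542
  Transmitter T2: 0.07 × 0.12 × 0.048 = 0.0004032
  Transmitter T5: 0.12 × 0.11 × 0.02 = 0.000264
Total = 0.0162732.
P(Transmitter T3 | evidence) = 0.012064 / 0.0162732 ≈ 0.741.

0.741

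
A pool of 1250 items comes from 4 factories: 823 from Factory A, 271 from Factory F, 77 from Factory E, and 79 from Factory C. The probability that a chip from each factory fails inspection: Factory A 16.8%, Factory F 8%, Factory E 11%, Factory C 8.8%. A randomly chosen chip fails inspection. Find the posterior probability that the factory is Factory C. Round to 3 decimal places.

0.040

Compute prior × likelihood for every hypothesis:
  Factory A: 0.6584 × 0.168 = 0.1106112
  Factory F: 0.2168 × 0.08 = 0.017344
  Factory E: 0.0616 × 0.11 = 0.006776
  Factory C: 0.0632 × 0.088 = 0.0055616
Sum = 0.1402928.
P(Factory C | evidence) = 0.0055616 / 0.1402928 ≈ 0.040.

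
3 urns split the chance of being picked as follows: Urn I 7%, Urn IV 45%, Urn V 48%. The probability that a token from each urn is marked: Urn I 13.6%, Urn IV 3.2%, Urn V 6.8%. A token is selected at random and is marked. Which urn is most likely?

Urn V

By Bayes' rule, posterior ∝ prior × likelihood:
  Urn I: 0.07 × 0.136 = 0.00952
  Urn IV: 0.45 × 0.032 = 0.0144
  Urn V: 0.48 × 0.068 = 0.03264
Normalizing constant = 0.05656.
Largest term belongs to Urn V, so Urn V is most probable.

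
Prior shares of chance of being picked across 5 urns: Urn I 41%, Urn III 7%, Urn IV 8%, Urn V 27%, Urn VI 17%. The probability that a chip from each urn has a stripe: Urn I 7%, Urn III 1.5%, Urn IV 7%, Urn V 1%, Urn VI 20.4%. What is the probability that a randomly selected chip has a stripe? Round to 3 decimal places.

0.073

Unnormalized posteriors (prior × likelihood):
  Urn I: 0.41 × 0.07 = 0.0287
  Urn III: 0.07 × 0.015 = 0.00105
  Urn IV: 0.08 × 0.07 = 0.0056
  Urn V: 0.27 × 0.01 = 0.0027
  Urn VI: 0.17 × 0.204 = 0.03468
P(striped) = 0.0287 + 0.00105 + 0.0056 + 0.0027 + 0.03468 = 0.07273 → 0.073.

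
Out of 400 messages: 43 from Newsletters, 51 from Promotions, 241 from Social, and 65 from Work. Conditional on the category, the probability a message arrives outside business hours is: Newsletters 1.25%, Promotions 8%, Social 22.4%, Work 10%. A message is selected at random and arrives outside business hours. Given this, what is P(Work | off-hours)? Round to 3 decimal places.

Unnormalized posteriors (prior × likelihood):
  Newsletters: 0.1075 × 0.0125 = 0.00134375
  Promotions: 0.1275 × 0.08 = 0.0102
  Social: 0.6025 × 0.224 = 0.13496
  Work: 0.1625 × 0.1 = 0.01625
Total = 0.16275375.
P(Work | evidence) = 0.01625 / 0.16275375 ≈ 0.100.

0.100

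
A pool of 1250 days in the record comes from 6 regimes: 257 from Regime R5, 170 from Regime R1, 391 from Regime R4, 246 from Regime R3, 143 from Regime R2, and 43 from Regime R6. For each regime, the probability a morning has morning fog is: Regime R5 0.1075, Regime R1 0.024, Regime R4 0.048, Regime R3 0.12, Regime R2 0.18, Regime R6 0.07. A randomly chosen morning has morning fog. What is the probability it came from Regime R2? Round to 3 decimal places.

0.237

Unnormalized posteriors (prior × likelihood):
  Regime R5: 0.2056 × 0.1075 = 0.022102
  Regime R1: 0.136 × 0.024 = 0.003264
  Regime R4: 0.3128 × 0.048 = 0.0150144
  Regime R3: 0.1968 × 0.12 = 0.023616
  Regime R2: 0.1144 × 0.18 = 0.020592
  Regime R6: 0.0344 × 0.07 = 0.002408
Sum = 0.0869964.
P(Regime R2 | evidence) = 0.020592 / 0.0869964 ≈ 0.237.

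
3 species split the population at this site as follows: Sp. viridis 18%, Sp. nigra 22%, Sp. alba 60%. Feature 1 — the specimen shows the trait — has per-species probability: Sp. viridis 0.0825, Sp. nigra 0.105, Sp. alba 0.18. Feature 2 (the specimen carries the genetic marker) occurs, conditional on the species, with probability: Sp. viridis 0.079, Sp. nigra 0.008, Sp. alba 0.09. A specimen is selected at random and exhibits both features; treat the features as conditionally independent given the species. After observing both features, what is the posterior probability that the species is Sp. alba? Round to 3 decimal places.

0.877

Prior × likelihood for each hypothesis:
  Sp. viridis: 0.18 × 0.0825 × 0.079 = 0.00117315
  Sp. nigra: 0.22 × 0.105 × 0.008 = 0.0001848
  Sp. alba: 0.6 × 0.18 × 0.09 = 0.00972
Total = 0.01107795.
P(Sp. alba | evidence) = 0.00972 / 0.01107795 ≈ 0.877.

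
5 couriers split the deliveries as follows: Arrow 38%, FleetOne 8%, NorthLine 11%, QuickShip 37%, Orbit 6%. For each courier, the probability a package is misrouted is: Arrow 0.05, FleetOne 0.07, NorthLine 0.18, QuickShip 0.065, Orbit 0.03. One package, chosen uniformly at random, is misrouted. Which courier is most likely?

QuickShip

Prior × likelihood for each hypothesis:
  Arrow: 0.38 × 0.05 = 0.019
  FleetOne: 0.08 × 0.07 = 0.0056
  NorthLine: 0.11 × 0.18 = 0.0198
  QuickShip: 0.37 × 0.065 = 0.02405
  Orbit: 0.06 × 0.03 = 0.0018
Normalizing constant = 0.07025.
Largest term belongs to QuickShip, so QuickShip is most probable.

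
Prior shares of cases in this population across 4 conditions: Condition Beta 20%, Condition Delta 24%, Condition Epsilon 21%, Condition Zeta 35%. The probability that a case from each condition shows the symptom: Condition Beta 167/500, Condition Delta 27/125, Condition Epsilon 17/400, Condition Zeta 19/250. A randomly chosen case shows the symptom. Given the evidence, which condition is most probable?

Prior × likelihood for each hypothesis:
  Condition Beta: 0.2 × 0.334 = 0.0668
  Condition Delta: 0.24 × 0.216 = 0.05184
  Condition Epsilon: 0.21 × 0.0425 = 0.008925
  Condition Zeta: 0.35 × 0.076 = 0.0266
Total = 0.154165.
Largest term belongs to Condition Beta, so Condition Beta is most probable.

Condition Beta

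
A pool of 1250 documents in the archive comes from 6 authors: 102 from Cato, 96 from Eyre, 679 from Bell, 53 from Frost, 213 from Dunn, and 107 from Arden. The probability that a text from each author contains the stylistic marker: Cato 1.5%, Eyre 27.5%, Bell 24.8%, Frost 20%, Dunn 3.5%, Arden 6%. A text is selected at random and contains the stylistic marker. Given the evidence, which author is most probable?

Bell

Prior × likelihood for each hypothesis:
  Cato: 0.0816 × 0.015 = 0.001224
  Eyre: 0.0768 × 0.275 = 0.02112
  Bell: 0.5432 × 0.248 = 0.1347136
  Frost: 0.0424 × 0.2 = 0.00848
  Dunn: 0.1704 × 0.035 = 0.005964
  Arden: 0.0856 × 0.06 = 0.005136
Total = 0.1766376.
Largest term belongs to Bell, so Bell is most probable.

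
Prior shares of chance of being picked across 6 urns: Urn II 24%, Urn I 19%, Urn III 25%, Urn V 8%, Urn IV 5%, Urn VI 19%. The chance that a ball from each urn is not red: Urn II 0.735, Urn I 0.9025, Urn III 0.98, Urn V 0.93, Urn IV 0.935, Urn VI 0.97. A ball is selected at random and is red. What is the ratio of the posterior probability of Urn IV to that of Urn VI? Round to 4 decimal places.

Taking complements, P(red | each) = Urn II 0.265, Urn I 0.0975, Urn III 0.02, Urn V 0.07, Urn IV 0.065, Urn VI 0.03.
Compute prior × likelihood for every hypothesis:
  Urn II: 0.24 × 0.265 = 0.0636
  Urn I: 0.19 × 0.0975 = 0.018525
  Urn III: 0.25 × 0.02 = 0.005
  Urn V: 0.08 × 0.07 = 0.0056
  Urn IV: 0.05 × 0.065 = 0.00325
  Urn VI: 0.19 × 0.03 = 0.0057
Total = 0.101675.
The ratio is 0.00325 / 0.0057 (the normalizer cancels) = 0.5702.

0.5702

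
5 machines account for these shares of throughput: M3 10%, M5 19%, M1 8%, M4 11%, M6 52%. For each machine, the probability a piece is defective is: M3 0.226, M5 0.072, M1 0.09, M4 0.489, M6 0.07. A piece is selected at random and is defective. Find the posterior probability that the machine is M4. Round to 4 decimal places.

0.4024

Prior × likelihood for each hypothesis:
  M3: 0.1 × 0.226 = 0.0226
  M5: 0.19 × 0.072 = 0.01368
  M1: 0.08 × 0.09 = 0.0072
  M4: 0.11 × 0.489 = 0.05379
  M6: 0.52 × 0.07 = 0.0364
Normalizing constant = 0.13367.
P(M4 | evidence) = 0.05379 / 0.13367 ≈ 0.4024.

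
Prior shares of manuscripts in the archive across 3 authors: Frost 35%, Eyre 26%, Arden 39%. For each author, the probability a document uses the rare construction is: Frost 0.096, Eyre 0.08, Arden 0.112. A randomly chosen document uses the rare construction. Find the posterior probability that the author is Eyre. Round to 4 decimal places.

Prior × likelihood for each hypothesis:
  Frost: 0.35 × 0.096 = 0.0336
  Eyre: 0.26 × 0.08 = 0.0208
  Arden: 0.39 × 0.112 = 0.04368
Sum = 0.09808.
P(Eyre | evidence) = 0.0208 / 0.09808 ≈ 0.2121.

0.2121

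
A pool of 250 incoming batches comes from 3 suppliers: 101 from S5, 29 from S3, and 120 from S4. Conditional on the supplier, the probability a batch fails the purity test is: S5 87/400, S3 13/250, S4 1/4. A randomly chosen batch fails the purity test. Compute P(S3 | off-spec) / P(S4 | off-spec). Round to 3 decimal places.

0.050

By Bayes' rule, posterior ∝ prior × likelihood:
  S5: 0.404 × 0.2175 = 0.08787
  S3: 0.116 × 0.052 = 0.006032
  S4: 0.48 × 0.25 = 0.12
Sum = 0.213902.
The ratio is 0.006032 / 0.12 (the normalizer cancels) = 0.050.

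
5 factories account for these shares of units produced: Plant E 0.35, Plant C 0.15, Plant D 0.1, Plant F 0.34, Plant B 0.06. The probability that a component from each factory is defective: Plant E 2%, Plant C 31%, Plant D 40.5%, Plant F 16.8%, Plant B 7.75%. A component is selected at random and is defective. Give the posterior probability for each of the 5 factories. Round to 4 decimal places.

Plant E 0.0449, Plant C 0.2985, Plant D 0.2600, Plant F 0.3667, Plant B 0.0299

Unnormalized posteriors (prior × likelihood):
  Plant E: 0.35 × 0.02 = 0.007
  Plant C: 0.15 × 0.31 = 0.0465
  Plant D: 0.1 × 0.405 = 0.0405
  Plant F: 0.34 × 0.168 = 0.05712
  Plant B: 0.06 × 0.0775 = 0.00465
Total = 0.15577.
P(Plant E | defective) = 0.007/0.15577 ≈ 0.0449
P(Plant C | defective) = 0.0465/0.15577 ≈ 0.2985
P(Plant D | defective) = 0.0405/0.15577 ≈ 0.2600
P(Plant F | defective) = 0.05712/0.15577 ≈ 0.3667
P(Plant B | defective) = 0.00465/0.15577 ≈ 0.0299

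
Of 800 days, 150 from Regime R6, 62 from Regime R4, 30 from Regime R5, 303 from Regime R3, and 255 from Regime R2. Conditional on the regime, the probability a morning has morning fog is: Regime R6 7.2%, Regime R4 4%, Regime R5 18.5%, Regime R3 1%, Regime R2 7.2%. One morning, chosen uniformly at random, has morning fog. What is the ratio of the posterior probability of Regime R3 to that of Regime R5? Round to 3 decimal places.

By Bayes' rule, posterior ∝ prior × likelihood:
  Regime R6: 0.1875 × 0.072 = 0.0135
  Regime R4: 0.0775 × 0.04 = 0.0031
  Regime R5: 0.0375 × 0.185 = 0.0069375
  Regime R3: 0.37875 × 0.01 = 0.0037875
  Regime R2: 0.31875 × 0.072 = 0.02295
Total = 0.050275.
The ratio is 0.0037875 / 0.0069375 (the normalizer cancels) = 0.546.

0.546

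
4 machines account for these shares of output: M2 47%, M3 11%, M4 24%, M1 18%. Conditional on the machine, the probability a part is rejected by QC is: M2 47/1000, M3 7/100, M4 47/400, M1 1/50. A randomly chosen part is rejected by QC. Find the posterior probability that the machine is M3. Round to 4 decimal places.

0.1250

Prior × likelihood for each hypothesis:
  M2: 0.47 × 0.047 = 0.02209
  M3: 0.11 × 0.07 = 0.0077
  M4: 0.24 × 0.1175 = 0.0282
  M1: 0.18 × 0.02 = 0.0036
Total = 0.06159.
P(M3 | evidence) = 0.0077 / 0.06159 ≈ 0.1250.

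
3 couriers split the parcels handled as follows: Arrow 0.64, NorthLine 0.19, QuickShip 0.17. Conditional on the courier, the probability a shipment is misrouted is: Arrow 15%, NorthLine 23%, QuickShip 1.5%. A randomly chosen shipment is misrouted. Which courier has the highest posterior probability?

Compute prior × likelihood for every hypothesis:
  Arrow: 0.64 × 0.15 = 0.096
  NorthLine: 0.19 × 0.23 = 0.0437
  QuickShip: 0.17 × 0.015 = 0.00255
Total = 0.14225.
Largest term belongs to Arrow, so Arrow is most probable.

Arrow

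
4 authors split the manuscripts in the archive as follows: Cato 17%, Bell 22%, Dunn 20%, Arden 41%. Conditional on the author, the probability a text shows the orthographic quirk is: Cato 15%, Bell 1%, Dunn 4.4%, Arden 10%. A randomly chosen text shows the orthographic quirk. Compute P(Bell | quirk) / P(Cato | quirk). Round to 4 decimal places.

Compute prior × likelihood for every hypothesis:
  Cato: 0.17 × 0.15 = 0.0255
  Bell: 0.22 × 0.01 = 0.0022
  Dunn: 0.2 × 0.044 = 0.0088
  Arden: 0.41 × 0.1 = 0.041
Sum = 0.0775.
The ratio is 0.0022 / 0.0255 (the normalizer cancels) = 0.0863.

0.0863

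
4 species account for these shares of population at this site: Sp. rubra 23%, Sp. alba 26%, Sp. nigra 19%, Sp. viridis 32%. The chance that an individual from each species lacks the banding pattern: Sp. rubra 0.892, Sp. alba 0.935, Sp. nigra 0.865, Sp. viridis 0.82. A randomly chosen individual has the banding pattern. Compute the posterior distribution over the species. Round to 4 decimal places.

Taking complements, P(banded | each) = Sp. rubra 0.108, Sp. alba 0.065, Sp. nigra 0.135, Sp. viridis 0.18.
By Bayes' rule, posterior ∝ prior × likelihood:
  Sp. rubra: 0.23 × 0.108 = 0.02484
  Sp. alba: 0.26 × 0.065 = 0.0169
  Sp. nigra: 0.19 × 0.135 = 0.02565
  Sp. viridis: 0.32 × 0.18 = 0.0576
Normalizing constant = 0.12499.
P(Sp. rubra | banded) = 0.02484/0.12499 ≈ 0.1987
P(Sp. alba | banded) = 0.0169/0.12499 ≈ 0.1352
P(Sp. nigra | banded) = 0.02565/0.12499 ≈ 0.2052
P(Sp. viridis | banded) = 0.0576/0.12499 ≈ 0.4608

Sp. rubra 0.1987, Sp. alba 0.1352, Sp. nigra 0.2052, Sp. viridis 0.4608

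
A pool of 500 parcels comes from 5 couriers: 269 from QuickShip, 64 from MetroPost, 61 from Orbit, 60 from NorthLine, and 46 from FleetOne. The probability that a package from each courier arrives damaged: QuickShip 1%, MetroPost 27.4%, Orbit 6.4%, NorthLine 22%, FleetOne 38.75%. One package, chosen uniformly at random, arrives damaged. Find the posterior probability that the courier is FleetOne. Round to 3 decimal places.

0.323

Prior × likelihood for each hypothesis:
  QuickShip: 0.538 × 0.01 = 0.00538
  MetroPost: 0.128 × 0.274 = 0.035072
  Orbit: 0.122 × 0.064 = 0.007808
  NorthLine: 0.12 × 0.22 = 0.0264
  FleetOne: 0.092 × 0.3875 = 0.03565
Total = 0.11031.
P(FleetOne | evidence) = 0.03565 / 0.11031 ≈ 0.323.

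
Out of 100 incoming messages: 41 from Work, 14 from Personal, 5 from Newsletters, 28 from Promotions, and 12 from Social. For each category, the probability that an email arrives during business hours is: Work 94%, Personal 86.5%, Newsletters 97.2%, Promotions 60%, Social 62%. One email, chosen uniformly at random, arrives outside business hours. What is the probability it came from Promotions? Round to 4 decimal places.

Taking complements, P(off-hours | each) = Work 0.06, Personal 0.135, Newsletters 0.028, Promotions 0.4, Social 0.38.
Compute prior × likelihood for every hypothesis:
  Work: 0.41 × 0.06 = 0.0246
  Personal: 0.14 × 0.135 = 0.0189
  Newsletters: 0.05 × 0.028 = 0.0014
  Promotions: 0.28 × 0.4 = 0.112
  Social: 0.12 × 0.38 = 0.0456
Normalizing constant = 0.2025.
P(Promotions | evidence) = 0.112 / 0.2025 ≈ 0.5531.

0.5531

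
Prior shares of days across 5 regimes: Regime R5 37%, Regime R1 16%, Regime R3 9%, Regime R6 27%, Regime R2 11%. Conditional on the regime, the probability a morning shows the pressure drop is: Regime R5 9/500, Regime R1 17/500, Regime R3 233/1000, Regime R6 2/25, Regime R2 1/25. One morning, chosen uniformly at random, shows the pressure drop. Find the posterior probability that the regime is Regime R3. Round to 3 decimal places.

0.355

Compute prior × likelihood for every hypothesis:
  Regime R5: 0.37 × 0.018 = 0.00666
  Regime R1: 0.16 × 0.034 = 0.00544
  Regime R3: 0.09 × 0.233 = 0.02097
  Regime R6: 0.27 × 0.08 = 0.0216
  Regime R2: 0.11 × 0.04 = 0.0044
Sum = 0.05907.
P(Regime R3 | evidence) = 0.02097 / 0.05907 ≈ 0.355.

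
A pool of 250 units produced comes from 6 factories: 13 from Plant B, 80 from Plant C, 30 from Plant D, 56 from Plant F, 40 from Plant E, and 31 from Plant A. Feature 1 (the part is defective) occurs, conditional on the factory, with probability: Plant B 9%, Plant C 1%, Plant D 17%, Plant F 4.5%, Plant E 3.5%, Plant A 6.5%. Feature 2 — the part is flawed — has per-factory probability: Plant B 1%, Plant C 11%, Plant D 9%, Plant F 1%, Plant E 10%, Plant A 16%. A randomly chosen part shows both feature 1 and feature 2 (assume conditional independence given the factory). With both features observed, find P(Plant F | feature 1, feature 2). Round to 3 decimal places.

By Bayes' rule, posterior ∝ prior × likelihood:
  Plant B: 0.052 × 0.09 × 0.01 = 0.0000468
  Plant C: 0.32 × 0.01 × 0.11 = 0.000352
  Plant D: 0.12 × 0.17 × 0.09 = 0.001836
  Plant F: 0.224 × 0.045 × 0.01 = 0.0001008
  Plant E: 0.16 × 0.035 × 0.1 = 0.00056
  Plant A: 0.124 × 0.065 × 0.16 = 0.0012896
Total = 0.0041852.
P(Plant F | evidence) = 0.0001008 / 0.0041852 ≈ 0.024.

0.024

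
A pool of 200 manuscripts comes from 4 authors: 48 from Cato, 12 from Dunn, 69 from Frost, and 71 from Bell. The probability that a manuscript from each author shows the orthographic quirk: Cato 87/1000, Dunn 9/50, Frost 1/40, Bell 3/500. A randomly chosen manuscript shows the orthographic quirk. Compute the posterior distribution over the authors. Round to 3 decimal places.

Cato 0.492, Dunn 0.255, Frost 0.203, Bell 0.050

By Bayes' rule, posterior ∝ prior × likelihood:
  Cato: 0.24 × 0.087 = 0.02088
  Dunn: 0.06 × 0.18 = 0.0108
  Frost: 0.345 × 0.025 = 0.008625
  Bell: 0.355 × 0.006 = 0.00213
Normalizing constant = 0.042435.
P(Cato | quirk) = 0.02088/0.042435 ≈ 0.492
P(Dunn | quirk) = 0.0108/0.042435 ≈ 0.255
P(Frost | quirk) = 0.008625/0.042435 ≈ 0.203
P(Bell | quirk) = 0.00213/0.042435 ≈ 0.050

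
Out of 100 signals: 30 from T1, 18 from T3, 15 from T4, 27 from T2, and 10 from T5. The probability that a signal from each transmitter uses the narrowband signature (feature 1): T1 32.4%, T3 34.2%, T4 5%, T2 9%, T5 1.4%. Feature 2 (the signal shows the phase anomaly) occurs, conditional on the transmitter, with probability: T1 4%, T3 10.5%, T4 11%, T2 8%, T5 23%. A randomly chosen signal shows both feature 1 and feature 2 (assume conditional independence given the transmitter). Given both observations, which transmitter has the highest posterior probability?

T3

By Bayes' rule, posterior ∝ prior × likelihood:
  T1: 0.3 × 0.324 × 0.04 = 0.003888
  T3: 0.18 × 0.342 × 0.105 = 0.0064638
  T4: 0.15 × 0.05 × 0.11 = 0.000825
  T2: 0.27 × 0.09 × 0.08 = 0.001944
  T5: 0.1 × 0.014 × 0.23 = 0.000322
Sum = 0.0134428.
Largest term belongs to T3, so T3 is most probable.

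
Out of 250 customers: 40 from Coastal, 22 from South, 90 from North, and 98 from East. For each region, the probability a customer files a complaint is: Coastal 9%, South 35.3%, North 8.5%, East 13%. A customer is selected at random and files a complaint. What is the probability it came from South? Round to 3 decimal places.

0.245

By Bayes' rule, posterior ∝ prior × likelihood:
  Coastal: 0.16 × 0.09 = 0.0144
  South: 0.088 × 0.353 = 0.031064
  North: 0.36 × 0.085 = 0.0306
  East: 0.392 × 0.13 = 0.05096
Sum = 0.127024.
P(South | evidence) = 0.031064 / 0.127024 ≈ 0.245.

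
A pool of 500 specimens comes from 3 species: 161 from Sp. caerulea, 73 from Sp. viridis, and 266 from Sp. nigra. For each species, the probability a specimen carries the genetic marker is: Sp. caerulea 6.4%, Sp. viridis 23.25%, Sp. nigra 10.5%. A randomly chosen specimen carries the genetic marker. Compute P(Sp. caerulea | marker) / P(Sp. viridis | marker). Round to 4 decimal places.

0.6071

Prior × likelihood for each hypothesis:
  Sp. caerulea: 0.322 × 0.064 = 0.020608
  Sp. viridis: 0.146 × 0.2325 = 0.033945
  Sp. nigra: 0.532 × 0.105 = 0.05586
Sum = 0.110413.
The ratio is 0.020608 / 0.033945 (the normalizer cancels) = 0.6071.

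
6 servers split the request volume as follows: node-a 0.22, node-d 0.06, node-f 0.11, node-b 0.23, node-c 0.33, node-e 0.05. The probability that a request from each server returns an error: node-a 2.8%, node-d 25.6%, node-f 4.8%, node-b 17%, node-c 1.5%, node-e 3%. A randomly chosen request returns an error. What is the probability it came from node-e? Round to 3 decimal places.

0.021

Unnormalized posteriors (prior × likelihood):
  node-a: 0.22 × 0.028 = 0.00616
  node-d: 0.06 × 0.256 = 0.01536
  node-f: 0.11 × 0.048 = 0.00528
  node-b: 0.23 × 0.17 = 0.0391
  node-c: 0.33 × 0.015 = 0.00495
  node-e: 0.05 × 0.03 = 0.0015
Total = 0.07235.
P(node-e | evidence) = 0.0015 / 0.07235 ≈ 0.021.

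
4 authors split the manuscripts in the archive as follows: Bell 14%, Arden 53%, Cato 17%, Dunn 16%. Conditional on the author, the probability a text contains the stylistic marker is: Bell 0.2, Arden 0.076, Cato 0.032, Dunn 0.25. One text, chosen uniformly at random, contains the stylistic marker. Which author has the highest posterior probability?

Prior × likelihood for each hypothesis:
  Bell: 0.14 × 0.2 = 0.028
  Arden: 0.53 × 0.076 = 0.04028
  Cato: 0.17 × 0.032 = 0.00544
  Dunn: 0.16 × 0.25 = 0.04
Total = 0.11372.
Largest term belongs to Arden, so Arden is most probable.

Arden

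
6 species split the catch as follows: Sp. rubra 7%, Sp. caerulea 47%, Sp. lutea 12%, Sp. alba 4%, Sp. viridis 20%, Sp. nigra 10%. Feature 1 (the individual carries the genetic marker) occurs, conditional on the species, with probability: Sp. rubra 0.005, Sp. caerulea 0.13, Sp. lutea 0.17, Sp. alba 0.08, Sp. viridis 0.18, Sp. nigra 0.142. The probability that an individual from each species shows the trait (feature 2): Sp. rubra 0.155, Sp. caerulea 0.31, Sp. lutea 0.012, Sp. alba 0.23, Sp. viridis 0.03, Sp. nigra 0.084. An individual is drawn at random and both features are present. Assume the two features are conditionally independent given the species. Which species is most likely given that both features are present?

Sp. caerulea

By Bayes' rule, posterior ∝ prior × likelihood:
  Sp. rubra: 0.07 × 0.005 × 0.155 = 0.00005425
  Sp. caerulea: 0.47 × 0.13 × 0.31 = 0.018941
  Sp. lutea: 0.12 × 0.17 × 0.012 = 0.0002448
  Sp. alba: 0.04 × 0.08 × 0.23 = 0.000736
  Sp. viridis: 0.2 × 0.18 × 0.03 = 0.00108
  Sp. nigra: 0.1 × 0.142 × 0.084 = 0.0011928
Total = 0.02224885.
Largest term belongs to Sp. caerulea, so Sp. caerulea is most probable.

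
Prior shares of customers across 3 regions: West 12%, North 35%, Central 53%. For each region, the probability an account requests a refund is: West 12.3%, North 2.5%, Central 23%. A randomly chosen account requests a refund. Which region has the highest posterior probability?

Central

Unnormalized posteriors (prior × likelihood):
  West: 0.12 × 0.123 = 0.01476
  North: 0.35 × 0.025 = 0.00875
  Central: 0.53 × 0.23 = 0.1219
Normalizing constant = 0.14541.
Largest term belongs to Central, so Central is most probable.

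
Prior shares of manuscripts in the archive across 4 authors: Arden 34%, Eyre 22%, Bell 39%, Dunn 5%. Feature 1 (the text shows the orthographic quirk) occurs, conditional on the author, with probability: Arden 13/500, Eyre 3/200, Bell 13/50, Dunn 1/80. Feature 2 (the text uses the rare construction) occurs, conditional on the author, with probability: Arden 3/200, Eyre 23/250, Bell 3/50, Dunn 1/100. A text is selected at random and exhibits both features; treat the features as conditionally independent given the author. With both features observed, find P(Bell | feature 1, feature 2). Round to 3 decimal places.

0.932

By Bayes' rule, posterior ∝ prior × likelihood:
  Arden: 0.34 × 0.026 × 0.015 = 0.0001326
  Eyre: 0.22 × 0.015 × 0.092 = 0.0003036
  Bell: 0.39 × 0.26 × 0.06 = 0.006084
  Dunn: 0.05 × 0.0125 × 0.01 = 0.00000625
Sum = 0.00652645.
P(Bell | evidence) = 0.006084 / 0.00652645 ≈ 0.932.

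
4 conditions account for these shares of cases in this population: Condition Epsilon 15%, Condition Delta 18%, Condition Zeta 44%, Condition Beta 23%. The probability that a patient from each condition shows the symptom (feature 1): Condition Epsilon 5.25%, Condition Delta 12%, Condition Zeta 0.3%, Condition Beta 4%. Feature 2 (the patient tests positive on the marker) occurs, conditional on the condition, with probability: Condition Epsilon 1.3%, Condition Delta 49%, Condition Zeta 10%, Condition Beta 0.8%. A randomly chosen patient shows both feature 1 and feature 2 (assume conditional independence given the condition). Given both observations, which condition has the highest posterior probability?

Condition Delta

Compute prior × likelihood for every hypothesis:
  Condition Epsilon: 0.15 × 0.0525 × 0.013 = 0.000102375
  Condition Delta: 0.18 × 0.12 × 0.49 = 0.010584
  Condition Zeta: 0.44 × 0.003 × 0.1 = 0.000132
  Condition Beta: 0.23 × 0.04 × 0.008 = 0.0000736
Sum = 0.010891975.
Largest term belongs to Condition Delta, so Condition Delta is most probable.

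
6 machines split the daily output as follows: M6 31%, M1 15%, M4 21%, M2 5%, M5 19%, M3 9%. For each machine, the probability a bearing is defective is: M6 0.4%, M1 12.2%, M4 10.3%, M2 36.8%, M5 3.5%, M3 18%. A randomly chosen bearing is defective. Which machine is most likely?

M4

By Bayes' rule, posterior ∝ prior × likelihood:
  M6: 0.31 × 0.004 = 0.00124
  M1: 0.15 × 0.122 = 0.0183
  M4: 0.21 × 0.103 = 0.02163
  M2: 0.05 × 0.368 = 0.0184
  M5: 0.19 × 0.035 = 0.00665
  M3: 0.09 × 0.18 = 0.0162
Normalizing constant = 0.08242.
Largest term belongs to M4, so M4 is most probable.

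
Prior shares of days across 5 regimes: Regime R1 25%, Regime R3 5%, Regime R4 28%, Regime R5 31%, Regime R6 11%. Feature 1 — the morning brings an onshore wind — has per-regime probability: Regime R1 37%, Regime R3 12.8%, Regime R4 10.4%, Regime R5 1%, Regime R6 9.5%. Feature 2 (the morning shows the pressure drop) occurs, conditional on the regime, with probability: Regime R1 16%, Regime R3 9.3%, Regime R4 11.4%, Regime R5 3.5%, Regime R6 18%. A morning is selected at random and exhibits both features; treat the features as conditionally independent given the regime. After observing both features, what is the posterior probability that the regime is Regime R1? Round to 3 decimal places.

0.715

Unnormalized posteriors (prior × likelihood):
  Regime R1: 0.25 × 0.37 × 0.16 = 0.0148
  Regime R3: 0.05 × 0.128 × 0.093 = 0.0005952
  Regime R4: 0.28 × 0.104 × 0.114 = 0.00331968
  Regime R5: 0.31 × 0.01 × 0.035 = 0.0001085
  Regime R6: 0.11 × 0.095 × 0.18 = 0.001881
Normalizing constant = 0.02070438.
P(Regime R1 | evidence) = 0.0148 / 0.02070438 ≈ 0.715.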